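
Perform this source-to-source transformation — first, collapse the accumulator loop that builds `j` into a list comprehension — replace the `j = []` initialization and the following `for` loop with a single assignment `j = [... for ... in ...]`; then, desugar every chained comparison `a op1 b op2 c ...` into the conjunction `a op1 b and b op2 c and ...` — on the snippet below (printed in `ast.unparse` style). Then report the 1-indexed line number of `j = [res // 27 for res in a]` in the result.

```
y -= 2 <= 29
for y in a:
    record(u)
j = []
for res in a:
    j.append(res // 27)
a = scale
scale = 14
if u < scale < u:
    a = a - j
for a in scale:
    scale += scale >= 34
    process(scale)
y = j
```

4

Transformed code:
y -= 2 <= 29
for y in a:
    record(u)
j = [res // 27 for res in a]
a = scale
scale = 14
if u < scale and scale < u:
    a = a - j
for a in scale:
    scale += scale >= 34
    process(scale)
y = j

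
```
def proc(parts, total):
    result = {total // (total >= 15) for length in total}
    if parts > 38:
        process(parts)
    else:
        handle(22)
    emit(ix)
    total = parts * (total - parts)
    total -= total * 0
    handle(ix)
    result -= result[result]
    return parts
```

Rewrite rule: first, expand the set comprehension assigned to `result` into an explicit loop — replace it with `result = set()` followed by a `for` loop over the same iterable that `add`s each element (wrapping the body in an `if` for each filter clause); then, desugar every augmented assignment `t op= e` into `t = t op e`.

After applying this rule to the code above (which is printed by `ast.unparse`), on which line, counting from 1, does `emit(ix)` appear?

Transformed code:
def proc(parts, total):
    result = set()
    for length in total:
        result.add(total // (total >= 15))
    if parts > 38:
        process(parts)
    else:
        handle(22)
    emit(ix)
    total = parts * (total - parts)
    total = total - total * 0
    handle(ix)
    result = result - result[result]
    return parts

9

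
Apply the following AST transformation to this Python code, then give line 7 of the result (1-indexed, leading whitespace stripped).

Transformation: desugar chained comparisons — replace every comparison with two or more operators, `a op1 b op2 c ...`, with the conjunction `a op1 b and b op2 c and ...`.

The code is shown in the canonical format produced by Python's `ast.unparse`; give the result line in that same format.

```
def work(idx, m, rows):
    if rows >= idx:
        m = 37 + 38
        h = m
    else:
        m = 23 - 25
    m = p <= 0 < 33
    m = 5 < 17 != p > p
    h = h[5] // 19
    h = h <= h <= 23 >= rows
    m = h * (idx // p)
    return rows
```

Transformed code:
def work(idx, m, rows):
    if rows >= idx:
        m = 37 + 38
        h = m
    else:
        m = 23 - 25
    m = p <= 0 and 0 < 33
    m = 5 < 17 and 17 != p and (p > p)
    h = h[5] // 19
    h = h <= h and h <= 23 and (23 >= rows)
    m = h * (idx // p)
    return rows

m = p <= 0 and 0 < 33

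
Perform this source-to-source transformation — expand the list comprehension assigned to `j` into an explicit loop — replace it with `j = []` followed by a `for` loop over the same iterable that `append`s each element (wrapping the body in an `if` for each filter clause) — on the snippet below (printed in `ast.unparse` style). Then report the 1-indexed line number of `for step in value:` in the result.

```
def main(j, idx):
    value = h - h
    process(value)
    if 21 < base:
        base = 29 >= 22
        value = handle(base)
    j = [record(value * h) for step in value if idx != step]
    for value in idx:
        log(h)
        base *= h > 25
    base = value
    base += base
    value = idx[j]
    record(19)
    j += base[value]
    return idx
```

Transformed code:
def main(j, idx):
    value = h - h
    process(value)
    if 21 < base:
        base = 29 >= 22
        value = handle(base)
    j = []
    for step in value:
        if idx != step:
            j.append(record(value * h))
    for value in idx:
        log(h)
        base *= h > 25
    base = value
    base += base
    value = idx[j]
    record(19)
    j += base[value]
    return idx

8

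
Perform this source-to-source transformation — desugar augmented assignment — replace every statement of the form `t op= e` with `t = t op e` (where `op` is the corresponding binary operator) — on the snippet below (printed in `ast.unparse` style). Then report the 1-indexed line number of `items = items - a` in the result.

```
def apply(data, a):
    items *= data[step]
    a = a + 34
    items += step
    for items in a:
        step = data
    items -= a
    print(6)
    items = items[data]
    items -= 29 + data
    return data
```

Transformed code:
def apply(data, a):
    items = items * data[step]
    a = a + 34
    items = items + step
    for items in a:
        step = data
    items = items - a
    print(6)
    items = items[data]
    items = items - (29 + data)
    return data

7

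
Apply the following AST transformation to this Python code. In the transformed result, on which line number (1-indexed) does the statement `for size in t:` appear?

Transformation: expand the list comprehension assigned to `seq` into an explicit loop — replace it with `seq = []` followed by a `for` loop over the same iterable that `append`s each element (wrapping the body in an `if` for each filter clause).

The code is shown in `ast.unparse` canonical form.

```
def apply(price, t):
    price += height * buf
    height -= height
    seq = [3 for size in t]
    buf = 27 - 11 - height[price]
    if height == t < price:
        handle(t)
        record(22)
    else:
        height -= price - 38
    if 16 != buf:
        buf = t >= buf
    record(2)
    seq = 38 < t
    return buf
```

5

Transformed code:
def apply(price, t):
    price += height * buf
    height -= height
    seq = []
    for size in t:
        seq.append(3)
    buf = 27 - 11 - height[price]
    if height == t < price:
        handle(t)
        record(22)
    else:
        height -= price - 38
    if 16 != buf:
        buf = t >= buf
    record(2)
    seq = 38 < t
    return buf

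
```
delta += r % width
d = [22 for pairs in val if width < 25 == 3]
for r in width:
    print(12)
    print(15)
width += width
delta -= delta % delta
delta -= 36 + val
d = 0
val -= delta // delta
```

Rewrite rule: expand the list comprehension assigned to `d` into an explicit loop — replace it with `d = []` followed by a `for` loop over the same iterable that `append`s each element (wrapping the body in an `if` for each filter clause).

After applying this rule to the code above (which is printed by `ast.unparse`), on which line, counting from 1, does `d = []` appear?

2

Transformed code:
delta += r % width
d = []
for pairs in val:
    if width < 25 == 3:
        d.append(22)
for r in width:
    print(12)
    print(15)
width += width
delta -= delta % delta
delta -= 36 + val
d = 0
val -= delta // delta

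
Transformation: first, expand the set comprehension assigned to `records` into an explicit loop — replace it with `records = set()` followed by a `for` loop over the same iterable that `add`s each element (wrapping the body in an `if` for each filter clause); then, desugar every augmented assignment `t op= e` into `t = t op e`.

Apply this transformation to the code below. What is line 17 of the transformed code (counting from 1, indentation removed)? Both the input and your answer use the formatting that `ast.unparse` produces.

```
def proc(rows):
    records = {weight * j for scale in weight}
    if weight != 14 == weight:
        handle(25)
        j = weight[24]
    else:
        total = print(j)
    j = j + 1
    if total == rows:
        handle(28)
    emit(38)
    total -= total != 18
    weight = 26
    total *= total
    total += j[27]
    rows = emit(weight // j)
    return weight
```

Transformed code:
def proc(rows):
    records = set()
    for scale in weight:
        records.add(weight * j)
    if weight != 14 == weight:
        handle(25)
        j = weight[24]
    else:
        total = print(j)
    j = j + 1
    if total == rows:
        handle(28)
    emit(38)
    total = total - (total != 18)
    weight = 26
    total = total * total
    total = total + j[27]
    rows = emit(weight // j)
    return weight

total = total + j[27]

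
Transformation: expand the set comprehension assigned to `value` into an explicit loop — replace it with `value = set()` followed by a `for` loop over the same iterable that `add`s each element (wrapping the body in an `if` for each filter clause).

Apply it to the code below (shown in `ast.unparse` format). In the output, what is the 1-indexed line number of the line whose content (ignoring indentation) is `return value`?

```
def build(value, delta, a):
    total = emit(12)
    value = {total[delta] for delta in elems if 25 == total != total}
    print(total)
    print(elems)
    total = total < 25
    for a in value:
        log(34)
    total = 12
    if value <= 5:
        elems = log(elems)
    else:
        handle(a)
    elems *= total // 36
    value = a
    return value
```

Transformed code:
def build(value, delta, a):
    total = emit(12)
    value = set()
    for delta in elems:
        if 25 == total != total:
            value.add(total[delta])
    print(total)
    print(elems)
    total = total < 25
    for a in value:
        log(34)
    total = 12
    if value <= 5:
        elems = log(elems)
    else:
        handle(a)
    elems *= total // 36
    value = a
    return value

19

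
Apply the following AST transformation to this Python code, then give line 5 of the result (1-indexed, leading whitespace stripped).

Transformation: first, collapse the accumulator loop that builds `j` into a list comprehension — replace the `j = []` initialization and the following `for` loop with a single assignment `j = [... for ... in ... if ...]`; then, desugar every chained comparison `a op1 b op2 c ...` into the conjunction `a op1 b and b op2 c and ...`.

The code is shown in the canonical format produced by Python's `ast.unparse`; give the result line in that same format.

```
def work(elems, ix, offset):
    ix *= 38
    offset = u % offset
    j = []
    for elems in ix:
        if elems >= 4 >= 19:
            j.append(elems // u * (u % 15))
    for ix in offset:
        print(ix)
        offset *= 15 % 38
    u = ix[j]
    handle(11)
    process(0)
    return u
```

for ix in offset:

Transformed code:
def work(elems, ix, offset):
    ix *= 38
    offset = u % offset
    j = [elems // u * (u % 15) for elems in ix if elems >= 4 and 4 >= 19]
    for ix in offset:
        print(ix)
        offset *= 15 % 38
    u = ix[j]
    handle(11)
    process(0)
    return u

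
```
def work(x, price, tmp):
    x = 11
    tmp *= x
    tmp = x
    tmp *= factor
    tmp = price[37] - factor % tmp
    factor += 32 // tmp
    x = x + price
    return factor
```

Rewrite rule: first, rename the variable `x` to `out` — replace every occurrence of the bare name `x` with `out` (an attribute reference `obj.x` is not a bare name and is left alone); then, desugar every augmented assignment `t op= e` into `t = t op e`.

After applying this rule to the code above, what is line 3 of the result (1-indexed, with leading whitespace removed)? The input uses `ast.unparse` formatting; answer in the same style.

tmp = tmp * out

Transformed code:
def work(out, price, tmp):
    out = 11
    tmp = tmp * out
    tmp = out
    tmp = tmp * factor
    tmp = price[37] - factor % tmp
    factor = factor + 32 // tmp
    out = out + price
    return factor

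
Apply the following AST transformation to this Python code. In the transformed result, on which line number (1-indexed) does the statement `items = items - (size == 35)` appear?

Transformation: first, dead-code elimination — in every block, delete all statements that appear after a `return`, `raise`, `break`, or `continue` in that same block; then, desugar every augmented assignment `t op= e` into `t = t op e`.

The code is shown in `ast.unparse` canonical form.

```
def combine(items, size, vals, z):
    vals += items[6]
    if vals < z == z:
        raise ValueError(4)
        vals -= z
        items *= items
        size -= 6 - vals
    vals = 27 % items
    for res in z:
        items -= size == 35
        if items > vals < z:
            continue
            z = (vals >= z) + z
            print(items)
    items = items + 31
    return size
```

7

Transformed code:
def combine(items, size, vals, z):
    vals = vals + items[6]
    if vals < z == z:
        raise ValueError(4)
    vals = 27 % items
    for res in z:
        items = items - (size == 35)
        if items > vals < z:
            continue
    items = items + 31
    return size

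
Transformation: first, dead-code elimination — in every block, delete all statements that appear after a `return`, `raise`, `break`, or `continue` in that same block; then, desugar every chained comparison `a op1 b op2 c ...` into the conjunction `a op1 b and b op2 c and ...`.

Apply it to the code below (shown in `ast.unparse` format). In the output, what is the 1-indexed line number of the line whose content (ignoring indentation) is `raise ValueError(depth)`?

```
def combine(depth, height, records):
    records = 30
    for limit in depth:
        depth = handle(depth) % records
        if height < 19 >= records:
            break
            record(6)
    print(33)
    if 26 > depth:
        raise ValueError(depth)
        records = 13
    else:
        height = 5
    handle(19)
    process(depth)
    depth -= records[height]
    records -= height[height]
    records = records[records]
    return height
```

Transformed code:
def combine(depth, height, records):
    records = 30
    for limit in depth:
        depth = handle(depth) % records
        if height < 19 and 19 >= records:
            break
    print(33)
    if 26 > depth:
        raise ValueError(depth)
    else:
        height = 5
    handle(19)
    process(depth)
    depth -= records[height]
    records -= height[height]
    records = records[records]
    return height

9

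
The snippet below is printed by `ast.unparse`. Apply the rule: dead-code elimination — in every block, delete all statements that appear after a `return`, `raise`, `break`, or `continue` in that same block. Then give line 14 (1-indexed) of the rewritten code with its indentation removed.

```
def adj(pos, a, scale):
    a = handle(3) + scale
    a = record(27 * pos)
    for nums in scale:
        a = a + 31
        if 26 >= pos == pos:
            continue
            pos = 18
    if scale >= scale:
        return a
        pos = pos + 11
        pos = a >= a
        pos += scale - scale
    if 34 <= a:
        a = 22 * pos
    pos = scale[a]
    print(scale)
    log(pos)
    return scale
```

log(pos)

Transformed code:
def adj(pos, a, scale):
    a = handle(3) + scale
    a = record(27 * pos)
    for nums in scale:
        a = a + 31
        if 26 >= pos == pos:
            continue
    if scale >= scale:
        return a
    if 34 <= a:
        a = 22 * pos
    pos = scale[a]
    print(scale)
    log(pos)
    return scale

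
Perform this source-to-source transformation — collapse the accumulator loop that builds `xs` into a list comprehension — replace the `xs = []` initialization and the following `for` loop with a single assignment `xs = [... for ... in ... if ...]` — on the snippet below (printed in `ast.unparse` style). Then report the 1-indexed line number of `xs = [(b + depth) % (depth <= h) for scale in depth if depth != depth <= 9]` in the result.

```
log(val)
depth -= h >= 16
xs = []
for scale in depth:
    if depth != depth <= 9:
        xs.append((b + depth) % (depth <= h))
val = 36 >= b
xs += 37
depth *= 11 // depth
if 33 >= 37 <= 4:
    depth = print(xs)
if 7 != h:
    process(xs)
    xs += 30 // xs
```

3

Transformed code:
log(val)
depth -= h >= 16
xs = [(b + depth) % (depth <= h) for scale in depth if depth != depth <= 9]
val = 36 >= b
xs += 37
depth *= 11 // depth
if 33 >= 37 <= 4:
    depth = print(xs)
if 7 != h:
    process(xs)
    xs += 30 // xs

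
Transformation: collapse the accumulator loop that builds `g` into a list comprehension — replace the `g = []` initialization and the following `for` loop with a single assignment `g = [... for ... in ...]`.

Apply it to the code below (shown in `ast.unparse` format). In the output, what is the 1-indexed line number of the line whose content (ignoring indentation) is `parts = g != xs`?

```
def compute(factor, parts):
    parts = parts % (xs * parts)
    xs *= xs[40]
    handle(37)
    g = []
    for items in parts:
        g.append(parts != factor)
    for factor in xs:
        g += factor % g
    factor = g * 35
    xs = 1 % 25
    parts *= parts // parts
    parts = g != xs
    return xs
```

11

Transformed code:
def compute(factor, parts):
    parts = parts % (xs * parts)
    xs *= xs[40]
    handle(37)
    g = [parts != factor for items in parts]
    for factor in xs:
        g += factor % g
    factor = g * 35
    xs = 1 % 25
    parts *= parts // parts
    parts = g != xs
    return xs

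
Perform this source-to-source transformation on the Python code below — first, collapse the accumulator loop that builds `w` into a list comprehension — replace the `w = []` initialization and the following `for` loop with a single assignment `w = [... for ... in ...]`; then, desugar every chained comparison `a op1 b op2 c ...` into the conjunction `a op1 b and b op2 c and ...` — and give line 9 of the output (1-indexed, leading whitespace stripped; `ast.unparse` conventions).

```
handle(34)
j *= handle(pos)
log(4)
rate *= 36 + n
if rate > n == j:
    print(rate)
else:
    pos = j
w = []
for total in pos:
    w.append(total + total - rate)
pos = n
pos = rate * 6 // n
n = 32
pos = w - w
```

Transformed code:
handle(34)
j *= handle(pos)
log(4)
rate *= 36 + n
if rate > n and n == j:
    print(rate)
else:
    pos = j
w = [total + total - rate for total in pos]
pos = n
pos = rate * 6 // n
n = 32
pos = w - w

w = [total + total - rate for total in pos]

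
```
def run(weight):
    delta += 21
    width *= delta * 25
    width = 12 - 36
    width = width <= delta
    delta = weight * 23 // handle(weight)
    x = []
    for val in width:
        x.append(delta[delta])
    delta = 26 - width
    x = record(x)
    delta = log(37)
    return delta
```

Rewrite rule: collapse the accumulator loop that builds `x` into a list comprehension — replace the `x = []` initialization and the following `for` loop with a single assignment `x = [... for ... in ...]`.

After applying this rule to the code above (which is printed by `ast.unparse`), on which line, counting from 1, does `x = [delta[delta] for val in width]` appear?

7

Transformed code:
def run(weight):
    delta += 21
    width *= delta * 25
    width = 12 - 36
    width = width <= delta
    delta = weight * 23 // handle(weight)
    x = [delta[delta] for val in width]
    delta = 26 - width
    x = record(x)
    delta = log(37)
    return delta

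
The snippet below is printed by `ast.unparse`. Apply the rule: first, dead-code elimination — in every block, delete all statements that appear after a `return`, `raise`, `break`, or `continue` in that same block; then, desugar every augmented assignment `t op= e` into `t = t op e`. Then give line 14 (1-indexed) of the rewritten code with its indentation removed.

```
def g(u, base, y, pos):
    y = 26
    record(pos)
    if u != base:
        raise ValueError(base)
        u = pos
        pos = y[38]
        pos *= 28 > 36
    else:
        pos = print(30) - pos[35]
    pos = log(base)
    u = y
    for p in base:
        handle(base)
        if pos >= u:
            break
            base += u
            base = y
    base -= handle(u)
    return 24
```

base = base - handle(u)

Transformed code:
def g(u, base, y, pos):
    y = 26
    record(pos)
    if u != base:
        raise ValueError(base)
    else:
        pos = print(30) - pos[35]
    pos = log(base)
    u = y
    for p in base:
        handle(base)
        if pos >= u:
            break
    base = base - handle(u)
    return 24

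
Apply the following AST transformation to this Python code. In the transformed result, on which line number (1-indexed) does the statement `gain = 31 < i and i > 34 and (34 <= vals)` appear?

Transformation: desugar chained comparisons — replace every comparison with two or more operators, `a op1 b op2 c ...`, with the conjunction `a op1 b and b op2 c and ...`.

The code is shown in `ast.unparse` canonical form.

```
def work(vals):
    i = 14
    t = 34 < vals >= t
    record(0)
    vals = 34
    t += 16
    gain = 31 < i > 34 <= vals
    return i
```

7

Transformed code:
def work(vals):
    i = 14
    t = 34 < vals and vals >= t
    record(0)
    vals = 34
    t += 16
    gain = 31 < i and i > 34 and (34 <= vals)
    return i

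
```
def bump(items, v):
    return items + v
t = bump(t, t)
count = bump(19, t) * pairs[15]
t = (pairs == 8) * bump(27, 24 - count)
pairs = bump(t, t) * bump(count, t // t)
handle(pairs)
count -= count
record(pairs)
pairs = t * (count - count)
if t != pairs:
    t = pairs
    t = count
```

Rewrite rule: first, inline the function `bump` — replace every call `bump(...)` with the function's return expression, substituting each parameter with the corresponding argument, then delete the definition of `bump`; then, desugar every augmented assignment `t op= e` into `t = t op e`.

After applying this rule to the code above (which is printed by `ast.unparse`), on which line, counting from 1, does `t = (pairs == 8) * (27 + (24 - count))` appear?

3

Transformed code:
t = t + t
count = (19 + t) * pairs[15]
t = (pairs == 8) * (27 + (24 - count))
pairs = (t + t) * (count + t // t)
handle(pairs)
count = count - count
record(pairs)
pairs = t * (count - count)
if t != pairs:
    t = pairs
    t = count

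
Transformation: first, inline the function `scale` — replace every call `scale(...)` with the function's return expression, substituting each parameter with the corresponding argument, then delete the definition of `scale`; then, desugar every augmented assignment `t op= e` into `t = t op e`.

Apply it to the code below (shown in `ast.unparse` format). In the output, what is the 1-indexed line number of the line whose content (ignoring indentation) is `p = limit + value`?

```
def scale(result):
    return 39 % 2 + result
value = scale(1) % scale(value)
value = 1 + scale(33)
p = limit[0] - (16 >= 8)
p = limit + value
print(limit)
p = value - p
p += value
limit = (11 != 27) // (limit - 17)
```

Transformed code:
value = (39 % 2 + 1) % (39 % 2 + value)
value = 1 + (39 % 2 + 33)
p = limit[0] - (16 >= 8)
p = limit + value
print(limit)
p = value - p
p = p + value
limit = (11 != 27) // (limit - 17)

4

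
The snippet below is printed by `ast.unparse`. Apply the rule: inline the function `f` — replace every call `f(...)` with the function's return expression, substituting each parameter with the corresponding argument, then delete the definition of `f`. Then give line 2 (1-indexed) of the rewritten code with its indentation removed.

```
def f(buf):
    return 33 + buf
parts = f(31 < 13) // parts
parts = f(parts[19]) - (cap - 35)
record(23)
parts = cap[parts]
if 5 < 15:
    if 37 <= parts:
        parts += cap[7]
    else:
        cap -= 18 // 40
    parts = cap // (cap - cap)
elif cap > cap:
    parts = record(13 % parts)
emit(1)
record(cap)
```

parts = 33 + parts[19] - (cap - 35)

Transformed code:
parts = (33 + (31 < 13)) // parts
parts = 33 + parts[19] - (cap - 35)
record(23)
parts = cap[parts]
if 5 < 15:
    if 37 <= parts:
        parts += cap[7]
    else:
        cap -= 18 // 40
    parts = cap // (cap - cap)
elif cap > cap:
    parts = record(13 % parts)
emit(1)
record(cap)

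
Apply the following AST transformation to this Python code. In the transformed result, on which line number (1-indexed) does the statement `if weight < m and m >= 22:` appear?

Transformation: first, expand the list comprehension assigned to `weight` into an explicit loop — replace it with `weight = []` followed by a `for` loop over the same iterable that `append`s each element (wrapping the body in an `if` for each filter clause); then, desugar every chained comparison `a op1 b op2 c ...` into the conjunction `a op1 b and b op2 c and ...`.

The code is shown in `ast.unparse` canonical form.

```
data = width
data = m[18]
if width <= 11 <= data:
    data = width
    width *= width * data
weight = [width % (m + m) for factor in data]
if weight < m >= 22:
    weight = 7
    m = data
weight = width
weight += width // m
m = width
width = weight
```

9

Transformed code:
data = width
data = m[18]
if width <= 11 and 11 <= data:
    data = width
    width *= width * data
weight = []
for factor in data:
    weight.append(width % (m + m))
if weight < m and m >= 22:
    weight = 7
    m = data
weight = width
weight += width // m
m = width
width = weight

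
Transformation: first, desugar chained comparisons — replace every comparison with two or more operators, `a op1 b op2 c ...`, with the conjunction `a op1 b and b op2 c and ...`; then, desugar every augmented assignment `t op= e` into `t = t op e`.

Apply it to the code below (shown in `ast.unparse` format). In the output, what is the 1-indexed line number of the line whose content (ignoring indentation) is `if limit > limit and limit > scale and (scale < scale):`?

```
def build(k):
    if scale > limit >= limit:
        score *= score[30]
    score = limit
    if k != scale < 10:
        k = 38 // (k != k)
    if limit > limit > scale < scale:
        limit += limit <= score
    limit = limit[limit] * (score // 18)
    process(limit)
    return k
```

7

Transformed code:
def build(k):
    if scale > limit and limit >= limit:
        score = score * score[30]
    score = limit
    if k != scale and scale < 10:
        k = 38 // (k != k)
    if limit > limit and limit > scale and (scale < scale):
        limit = limit + (limit <= score)
    limit = limit[limit] * (score // 18)
    process(limit)
    return k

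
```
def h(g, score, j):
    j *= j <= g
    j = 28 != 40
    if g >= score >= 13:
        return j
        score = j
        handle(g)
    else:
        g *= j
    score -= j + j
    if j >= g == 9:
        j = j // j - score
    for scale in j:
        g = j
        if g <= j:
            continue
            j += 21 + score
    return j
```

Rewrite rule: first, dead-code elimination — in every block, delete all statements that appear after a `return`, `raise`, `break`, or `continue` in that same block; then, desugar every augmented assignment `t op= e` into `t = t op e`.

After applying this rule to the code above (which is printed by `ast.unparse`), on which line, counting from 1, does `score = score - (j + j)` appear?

8

Transformed code:
def h(g, score, j):
    j = j * (j <= g)
    j = 28 != 40
    if g >= score >= 13:
        return j
    else:
        g = g * j
    score = score - (j + j)
    if j >= g == 9:
        j = j // j - score
    for scale in j:
        g = j
        if g <= j:
            continue
    return j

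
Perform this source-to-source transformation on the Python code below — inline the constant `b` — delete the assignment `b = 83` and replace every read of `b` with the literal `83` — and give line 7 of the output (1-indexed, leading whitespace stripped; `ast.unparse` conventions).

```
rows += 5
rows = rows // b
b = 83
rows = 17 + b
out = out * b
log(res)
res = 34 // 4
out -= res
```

Transformed code:
rows += 5
rows = rows // 83
rows = 17 + 83
out = out * 83
log(res)
res = 34 // 4
out -= res

out -= res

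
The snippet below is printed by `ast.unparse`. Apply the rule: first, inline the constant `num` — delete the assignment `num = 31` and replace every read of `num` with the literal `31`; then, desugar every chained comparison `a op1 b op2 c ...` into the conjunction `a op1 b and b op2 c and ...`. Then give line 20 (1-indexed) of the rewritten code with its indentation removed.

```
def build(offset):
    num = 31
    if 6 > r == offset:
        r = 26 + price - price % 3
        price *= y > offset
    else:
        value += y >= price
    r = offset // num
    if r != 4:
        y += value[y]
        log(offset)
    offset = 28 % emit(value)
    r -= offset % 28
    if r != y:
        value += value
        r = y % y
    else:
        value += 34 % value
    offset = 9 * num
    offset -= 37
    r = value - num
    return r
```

r = value - 31

Transformed code:
def build(offset):
    if 6 > r and r == offset:
        r = 26 + price - price % 3
        price *= y > offset
    else:
        value += y >= price
    r = offset // 31
    if r != 4:
        y += value[y]
        log(offset)
    offset = 28 % emit(value)
    r -= offset % 28
    if r != y:
        value += value
        r = y % y
    else:
        value += 34 % value
    offset = 9 * 31
    offset -= 37
    r = value - 31
    return r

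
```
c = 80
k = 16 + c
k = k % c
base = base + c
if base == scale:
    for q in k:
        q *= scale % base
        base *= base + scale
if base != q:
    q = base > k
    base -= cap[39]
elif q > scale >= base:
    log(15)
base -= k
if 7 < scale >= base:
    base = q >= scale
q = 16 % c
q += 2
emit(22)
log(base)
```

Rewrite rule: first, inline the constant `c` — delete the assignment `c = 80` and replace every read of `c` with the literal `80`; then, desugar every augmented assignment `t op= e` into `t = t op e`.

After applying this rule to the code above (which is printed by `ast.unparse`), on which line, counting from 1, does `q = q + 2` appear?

Transformed code:
k = 16 + 80
k = k % 80
base = base + 80
if base == scale:
    for q in k:
        q = q * (scale % base)
        base = base * (base + scale)
if base != q:
    q = base > k
    base = base - cap[39]
elif q > scale >= base:
    log(15)
base = base - k
if 7 < scale >= base:
    base = q >= scale
q = 16 % 80
q = q + 2
emit(22)
log(base)

17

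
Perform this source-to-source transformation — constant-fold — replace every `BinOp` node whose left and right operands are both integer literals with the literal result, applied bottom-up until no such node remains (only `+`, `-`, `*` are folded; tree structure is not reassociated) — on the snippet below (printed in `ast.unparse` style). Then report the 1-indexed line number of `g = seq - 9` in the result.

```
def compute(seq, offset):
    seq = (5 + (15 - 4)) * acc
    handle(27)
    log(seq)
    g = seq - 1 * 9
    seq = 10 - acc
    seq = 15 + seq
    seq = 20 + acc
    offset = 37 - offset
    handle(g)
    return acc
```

Transformed code:
def compute(seq, offset):
    seq = 16 * acc
    handle(27)
    log(seq)
    g = seq - 9
    seq = 10 - acc
    seq = 15 + seq
    seq = 20 + acc
    offset = 37 - offset
    handle(g)
    return acc

5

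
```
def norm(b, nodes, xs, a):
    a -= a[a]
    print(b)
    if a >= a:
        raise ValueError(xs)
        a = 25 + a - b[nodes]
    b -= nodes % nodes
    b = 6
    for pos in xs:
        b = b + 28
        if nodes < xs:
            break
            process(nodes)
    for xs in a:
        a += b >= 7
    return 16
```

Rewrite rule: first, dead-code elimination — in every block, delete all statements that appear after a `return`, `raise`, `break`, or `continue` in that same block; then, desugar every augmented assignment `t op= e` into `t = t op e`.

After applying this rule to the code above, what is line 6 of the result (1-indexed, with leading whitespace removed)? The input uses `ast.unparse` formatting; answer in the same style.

Transformed code:
def norm(b, nodes, xs, a):
    a = a - a[a]
    print(b)
    if a >= a:
        raise ValueError(xs)
    b = b - nodes % nodes
    b = 6
    for pos in xs:
        b = b + 28
        if nodes < xs:
            break
    for xs in a:
        a = a + (b >= 7)
    return 16

b = b - nodes % nodes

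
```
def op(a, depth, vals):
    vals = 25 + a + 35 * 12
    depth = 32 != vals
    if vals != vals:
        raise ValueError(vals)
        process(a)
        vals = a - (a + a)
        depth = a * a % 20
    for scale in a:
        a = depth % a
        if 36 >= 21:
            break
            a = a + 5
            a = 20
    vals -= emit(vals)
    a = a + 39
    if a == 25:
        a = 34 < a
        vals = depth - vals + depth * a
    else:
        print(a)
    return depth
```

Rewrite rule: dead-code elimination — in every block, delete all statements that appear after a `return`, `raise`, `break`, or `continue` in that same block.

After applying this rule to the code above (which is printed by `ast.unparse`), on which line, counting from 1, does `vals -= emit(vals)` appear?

10

Transformed code:
def op(a, depth, vals):
    vals = 25 + a + 35 * 12
    depth = 32 != vals
    if vals != vals:
        raise ValueError(vals)
    for scale in a:
        a = depth % a
        if 36 >= 21:
            break
    vals -= emit(vals)
    a = a + 39
    if a == 25:
        a = 34 < a
        vals = depth - vals + depth * a
    else:
        print(a)
    return depth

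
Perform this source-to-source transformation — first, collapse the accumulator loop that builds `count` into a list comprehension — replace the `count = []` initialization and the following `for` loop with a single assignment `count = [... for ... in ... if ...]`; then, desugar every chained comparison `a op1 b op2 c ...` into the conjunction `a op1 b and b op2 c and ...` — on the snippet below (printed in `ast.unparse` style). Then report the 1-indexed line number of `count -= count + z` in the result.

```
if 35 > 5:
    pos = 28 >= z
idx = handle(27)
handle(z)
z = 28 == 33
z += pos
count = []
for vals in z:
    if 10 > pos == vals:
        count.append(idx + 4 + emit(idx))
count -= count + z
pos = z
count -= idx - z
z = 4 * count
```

8

Transformed code:
if 35 > 5:
    pos = 28 >= z
idx = handle(27)
handle(z)
z = 28 == 33
z += pos
count = [idx + 4 + emit(idx) for vals in z if 10 > pos and pos == vals]
count -= count + z
pos = z
count -= idx - z
z = 4 * count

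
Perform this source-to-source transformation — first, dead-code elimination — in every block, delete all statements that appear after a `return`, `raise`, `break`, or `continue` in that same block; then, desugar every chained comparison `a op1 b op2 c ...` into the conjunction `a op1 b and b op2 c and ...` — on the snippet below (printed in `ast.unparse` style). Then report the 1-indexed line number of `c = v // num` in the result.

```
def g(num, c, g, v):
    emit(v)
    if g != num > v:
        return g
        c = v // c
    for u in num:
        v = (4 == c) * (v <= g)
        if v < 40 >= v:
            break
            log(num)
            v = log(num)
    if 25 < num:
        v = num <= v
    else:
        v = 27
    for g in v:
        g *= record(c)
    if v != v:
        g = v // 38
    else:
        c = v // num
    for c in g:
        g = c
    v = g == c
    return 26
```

Transformed code:
def g(num, c, g, v):
    emit(v)
    if g != num and num > v:
        return g
    for u in num:
        v = (4 == c) * (v <= g)
        if v < 40 and 40 >= v:
            break
    if 25 < num:
        v = num <= v
    else:
        v = 27
    for g in v:
        g *= record(c)
    if v != v:
        g = v // 38
    else:
        c = v // num
    for c in g:
        g = c
    v = g == c
    return 26

18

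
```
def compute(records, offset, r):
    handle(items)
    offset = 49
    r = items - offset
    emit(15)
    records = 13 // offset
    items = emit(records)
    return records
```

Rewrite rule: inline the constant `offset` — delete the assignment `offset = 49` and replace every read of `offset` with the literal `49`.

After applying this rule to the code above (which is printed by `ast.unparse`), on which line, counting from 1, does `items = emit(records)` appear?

Transformed code:
def compute(records, offset, r):
    handle(items)
    r = items - 49
    emit(15)
    records = 13 // 49
    items = emit(records)
    return records

6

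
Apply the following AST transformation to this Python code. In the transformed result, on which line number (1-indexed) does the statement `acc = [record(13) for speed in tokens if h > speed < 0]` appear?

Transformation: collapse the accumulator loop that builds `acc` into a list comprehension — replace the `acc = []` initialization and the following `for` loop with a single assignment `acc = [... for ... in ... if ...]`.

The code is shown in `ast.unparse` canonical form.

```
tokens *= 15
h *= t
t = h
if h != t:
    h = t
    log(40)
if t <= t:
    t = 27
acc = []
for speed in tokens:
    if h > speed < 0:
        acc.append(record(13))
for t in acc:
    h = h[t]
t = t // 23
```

Transformed code:
tokens *= 15
h *= t
t = h
if h != t:
    h = t
    log(40)
if t <= t:
    t = 27
acc = [record(13) for speed in tokens if h > speed < 0]
for t in acc:
    h = h[t]
t = t // 23

9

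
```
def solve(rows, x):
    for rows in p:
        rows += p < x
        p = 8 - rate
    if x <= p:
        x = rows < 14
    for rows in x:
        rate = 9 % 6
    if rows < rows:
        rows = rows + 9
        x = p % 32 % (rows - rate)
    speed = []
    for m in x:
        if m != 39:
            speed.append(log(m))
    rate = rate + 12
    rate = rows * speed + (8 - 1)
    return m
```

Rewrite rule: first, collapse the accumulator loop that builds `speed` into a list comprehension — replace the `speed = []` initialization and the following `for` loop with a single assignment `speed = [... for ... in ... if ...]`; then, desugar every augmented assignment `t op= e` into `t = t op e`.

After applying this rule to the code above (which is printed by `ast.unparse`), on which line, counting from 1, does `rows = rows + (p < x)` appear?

3

Transformed code:
def solve(rows, x):
    for rows in p:
        rows = rows + (p < x)
        p = 8 - rate
    if x <= p:
        x = rows < 14
    for rows in x:
        rate = 9 % 6
    if rows < rows:
        rows = rows + 9
        x = p % 32 % (rows - rate)
    speed = [log(m) for m in x if m != 39]
    rate = rate + 12
    rate = rows * speed + (8 - 1)
    return m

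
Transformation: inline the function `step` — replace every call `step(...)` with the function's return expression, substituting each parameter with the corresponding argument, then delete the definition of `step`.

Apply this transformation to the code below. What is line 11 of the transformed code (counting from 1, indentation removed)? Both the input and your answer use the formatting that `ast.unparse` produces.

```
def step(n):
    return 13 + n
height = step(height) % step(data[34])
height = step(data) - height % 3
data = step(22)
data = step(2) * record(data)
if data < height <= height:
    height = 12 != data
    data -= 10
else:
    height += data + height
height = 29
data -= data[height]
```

Transformed code:
height = (13 + height) % (13 + data[34])
height = 13 + data - height % 3
data = 13 + 22
data = (13 + 2) * record(data)
if data < height <= height:
    height = 12 != data
    data -= 10
else:
    height += data + height
height = 29
data -= data[height]

data -= data[height]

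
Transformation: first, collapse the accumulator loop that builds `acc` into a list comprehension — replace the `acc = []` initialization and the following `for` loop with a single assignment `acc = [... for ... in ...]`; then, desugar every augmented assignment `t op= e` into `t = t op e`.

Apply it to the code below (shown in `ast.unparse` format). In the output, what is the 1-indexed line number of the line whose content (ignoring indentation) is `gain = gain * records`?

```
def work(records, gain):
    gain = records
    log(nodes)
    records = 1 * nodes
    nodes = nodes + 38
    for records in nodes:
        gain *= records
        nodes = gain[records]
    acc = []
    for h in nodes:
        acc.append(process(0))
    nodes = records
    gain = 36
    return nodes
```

Transformed code:
def work(records, gain):
    gain = records
    log(nodes)
    records = 1 * nodes
    nodes = nodes + 38
    for records in nodes:
        gain = gain * records
        nodes = gain[records]
    acc = [process(0) for h in nodes]
    nodes = records
    gain = 36
    return nodes

7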